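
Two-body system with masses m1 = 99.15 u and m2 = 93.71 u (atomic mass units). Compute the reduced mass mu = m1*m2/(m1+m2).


mu = m1 * m2 / (m1 + m2)
= 99.15 * 93.71 / (99.15 + 93.71)
= 9291.3465 / 192.86
= 48.1766 u

48.1766


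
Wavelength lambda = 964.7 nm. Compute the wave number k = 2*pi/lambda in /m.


k = 2 * pi / lambda
= 6.2832 / (964.7e-9)
= 6.2832 / 9.6470e-07
= 6.5131e+06 /m

6.5131e+06


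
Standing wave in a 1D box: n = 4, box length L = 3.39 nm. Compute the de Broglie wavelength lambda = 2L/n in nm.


lambda = 2L / n
= 2 * 3.39 / 4
= 6.78 / 4
= 1.695 nm

1.695


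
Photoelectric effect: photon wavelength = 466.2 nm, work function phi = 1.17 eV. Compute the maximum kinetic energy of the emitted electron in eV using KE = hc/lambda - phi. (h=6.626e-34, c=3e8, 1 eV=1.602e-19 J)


E_photon = hc / lambda
= (6.626e-34)(3e8) / (466.2e-9)
= 4.2638e-19 J
= 2.6616 eV
KE = E_photon - phi
= 2.6616 - 1.17
= 1.4916 eV

1.4916


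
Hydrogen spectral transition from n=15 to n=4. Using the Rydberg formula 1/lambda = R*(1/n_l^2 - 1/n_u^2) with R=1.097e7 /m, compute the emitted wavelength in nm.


1/lambda = R * (1/n_l^2 - 1/n_u^2)
= 1.097e7 * (1/4^2 - 1/15^2)
= 1.097e7 * (0.0625 - 0.004444)
= 1.097e7 * 0.058056
= 6.3687e+05 /m
lambda = 1 / 6.3687e+05 = 1570.1805 nm

1570.1805


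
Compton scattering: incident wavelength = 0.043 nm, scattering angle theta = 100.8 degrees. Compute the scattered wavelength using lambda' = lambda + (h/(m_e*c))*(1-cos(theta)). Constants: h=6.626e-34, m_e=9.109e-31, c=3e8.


Compton wavelength: h/(m_e*c) = 2.4247e-12 m
d_lambda = 2.4247e-12 * (1 - cos(100.8 deg))
= 2.4247e-12 * 1.187381
= 2.8791e-12 m = 0.002879 nm
lambda' = 0.043 + 0.002879
= 0.045879 nm

0.045879


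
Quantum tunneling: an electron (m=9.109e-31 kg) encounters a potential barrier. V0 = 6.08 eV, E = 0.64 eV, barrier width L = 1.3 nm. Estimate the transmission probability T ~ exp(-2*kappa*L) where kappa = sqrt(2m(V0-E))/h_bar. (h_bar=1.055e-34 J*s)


V0 - E = 5.44 eV = 8.7149e-19 J
kappa = sqrt(2 * m * (V0-E)) / h_bar
= sqrt(2 * 9.109e-31 * 8.7149e-19) / 1.055e-34
= 1.1943e+10 /m
2*kappa*L = 2 * 1.1943e+10 * 1.3e-9
= 31.0529
T = exp(-31.0529) = 3.265155e-14

3.265155e-14


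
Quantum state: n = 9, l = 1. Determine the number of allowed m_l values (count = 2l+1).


m_l ranges from -l to +l in integer steps
So m_l goes from -1 to +1
Count = 2l + 1 = 2*1 + 1
= 3

3


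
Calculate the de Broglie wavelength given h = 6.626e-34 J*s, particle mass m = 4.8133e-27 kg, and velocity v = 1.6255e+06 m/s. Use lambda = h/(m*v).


lambda = h / (m * v)
= 6.626e-34 / (4.8133e-27 * 1.6255e+06)
= 6.626e-34 / 7.8240e-21
= 8.4688e-14 m

8.4688e-14


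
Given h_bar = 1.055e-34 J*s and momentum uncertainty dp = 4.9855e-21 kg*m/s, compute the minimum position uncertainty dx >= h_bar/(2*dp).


dx = h_bar / (2 * dp)
= 1.055e-34 / (2 * 4.9855e-21)
= 1.055e-34 / 9.9710e-21
= 1.0581e-14 m

1.0581e-14


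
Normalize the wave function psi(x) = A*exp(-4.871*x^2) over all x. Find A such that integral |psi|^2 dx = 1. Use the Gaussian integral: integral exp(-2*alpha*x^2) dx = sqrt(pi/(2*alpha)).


integral |psi|^2 dx = A^2 * sqrt(pi/(2*alpha)) = 1
A^2 = sqrt(2*alpha/pi)
= sqrt(2 * 4.871 / pi)
= 1.760959
A = sqrt(1.760959)
= 1.327

1.327


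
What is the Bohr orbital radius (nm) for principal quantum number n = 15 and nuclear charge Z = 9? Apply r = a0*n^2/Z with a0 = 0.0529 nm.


r = a0 * n^2 / Z
= 0.0529 * 15^2 / 9
= 0.0529 * 225 / 9
= 1.3225 nm

1.3225


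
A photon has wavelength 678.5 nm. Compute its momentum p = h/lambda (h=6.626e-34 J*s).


p = h / lambda
= 6.626e-34 / (678.5e-9)
= 6.626e-34 / 6.7850e-07
= 9.7657e-28 kg*m/s

9.7657e-28


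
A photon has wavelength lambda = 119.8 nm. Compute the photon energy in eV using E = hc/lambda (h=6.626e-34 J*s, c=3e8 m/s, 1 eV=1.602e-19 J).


E = hc / lambda
= (6.626e-34)(3e8) / (119.8e-9)
= 1.9878e-25 / 1.1980e-07
= 1.6593e-18 J
Converting to eV: 1.6593e-18 / 1.602e-19
= 10.3575 eV

10.3575


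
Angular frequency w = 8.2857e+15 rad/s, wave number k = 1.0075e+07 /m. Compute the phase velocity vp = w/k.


vp = w / k
= 8.2857e+15 / 1.0075e+07
= 8.2240e+08 m/s

8.2240e+08


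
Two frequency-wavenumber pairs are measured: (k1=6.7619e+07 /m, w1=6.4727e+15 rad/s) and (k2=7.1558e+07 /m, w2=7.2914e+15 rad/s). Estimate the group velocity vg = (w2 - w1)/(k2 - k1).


vg = (w2 - w1) / (k2 - k1)
= (7.2914e+15 - 6.4727e+15) / (7.1558e+07 - 6.7619e+07)
= 8.1870e+14 / 3.9390e+06
= 2.0784e+08 m/s

2.0784e+08


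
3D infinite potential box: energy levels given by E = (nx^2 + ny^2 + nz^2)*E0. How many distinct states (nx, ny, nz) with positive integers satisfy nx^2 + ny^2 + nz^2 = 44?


Enumerate all (nx, ny, nz) with nx^2 + ny^2 + nz^2 = 44:
(2,2,6)
(2,6,2)
(6,2,2)
Total degeneracy = 3

3


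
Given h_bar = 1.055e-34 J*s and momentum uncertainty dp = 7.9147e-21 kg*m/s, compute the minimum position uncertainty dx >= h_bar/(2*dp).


dx = h_bar / (2 * dp)
= 1.055e-34 / (2 * 7.9147e-21)
= 1.055e-34 / 1.5829e-20
= 6.6648e-15 m

6.6648e-15


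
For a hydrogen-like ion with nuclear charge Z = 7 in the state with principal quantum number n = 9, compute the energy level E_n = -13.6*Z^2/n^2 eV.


E_n = -13.6 * Z^2 / n^2
= -13.6 * 7^2 / 9^2
= -13.6 * 49 / 81
= -8.2272 eV

-8.2272


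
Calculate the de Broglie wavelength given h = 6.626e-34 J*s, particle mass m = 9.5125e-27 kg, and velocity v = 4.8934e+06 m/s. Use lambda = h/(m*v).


lambda = h / (m * v)
= 6.626e-34 / (9.5125e-27 * 4.8934e+06)
= 6.626e-34 / 4.6548e-20
= 1.4235e-14 m

1.4235e-14


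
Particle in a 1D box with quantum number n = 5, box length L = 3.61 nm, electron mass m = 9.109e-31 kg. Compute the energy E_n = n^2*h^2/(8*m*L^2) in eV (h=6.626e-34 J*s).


E = n^2 * h^2 / (8 * m * L^2)
= 5^2 * (6.626e-34)^2 / (8 * 9.109e-31 * (3.61e-9)^2)
= 25 * 4.3904e-67 / (8 * 9.109e-31 * 1.3032e-17)
= 1.1558e-19 J
= 0.7214 eV

0.7214


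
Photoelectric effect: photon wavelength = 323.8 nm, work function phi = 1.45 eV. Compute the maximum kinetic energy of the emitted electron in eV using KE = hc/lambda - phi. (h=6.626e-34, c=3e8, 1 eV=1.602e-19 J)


E_photon = hc / lambda
= (6.626e-34)(3e8) / (323.8e-9)
= 6.1390e-19 J
= 3.8321 eV
KE = E_photon - phi
= 3.8321 - 1.45
= 2.3821 eV

2.3821


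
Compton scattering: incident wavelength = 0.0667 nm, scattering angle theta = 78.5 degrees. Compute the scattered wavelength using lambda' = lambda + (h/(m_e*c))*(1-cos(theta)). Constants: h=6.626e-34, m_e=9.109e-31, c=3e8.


Compton wavelength: h/(m_e*c) = 2.4247e-12 m
d_lambda = 2.4247e-12 * (1 - cos(78.5 deg))
= 2.4247e-12 * 0.800632
= 1.9413e-12 m = 0.001941 nm
lambda' = 0.0667 + 0.001941
= 0.068641 nm

0.068641


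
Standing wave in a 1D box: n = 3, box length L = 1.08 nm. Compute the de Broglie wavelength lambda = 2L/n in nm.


lambda = 2L / n
= 2 * 1.08 / 3
= 2.16 / 3
= 0.72 nm

0.72


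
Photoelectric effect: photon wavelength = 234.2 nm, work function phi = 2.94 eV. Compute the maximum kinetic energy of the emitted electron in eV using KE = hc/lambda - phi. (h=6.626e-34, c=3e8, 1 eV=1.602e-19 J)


E_photon = hc / lambda
= (6.626e-34)(3e8) / (234.2e-9)
= 8.4876e-19 J
= 5.2981 eV
KE = E_photon - phi
= 5.2981 - 2.94
= 2.3581 eV

2.3581


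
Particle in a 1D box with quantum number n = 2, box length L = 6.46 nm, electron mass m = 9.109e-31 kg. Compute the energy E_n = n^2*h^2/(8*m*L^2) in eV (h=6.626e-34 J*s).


E = n^2 * h^2 / (8 * m * L^2)
= 2^2 * (6.626e-34)^2 / (8 * 9.109e-31 * (6.46e-9)^2)
= 4 * 4.3904e-67 / (8 * 9.109e-31 * 4.1732e-17)
= 5.7748e-21 J
= 0.036 eV

0.036


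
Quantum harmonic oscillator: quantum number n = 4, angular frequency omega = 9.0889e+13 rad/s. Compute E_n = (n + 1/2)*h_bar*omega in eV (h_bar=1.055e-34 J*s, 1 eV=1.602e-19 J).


E = (n + 1/2) * h_bar * omega
= (4 + 0.5) * 1.055e-34 * 9.0889e+13
= 4.5 * 9.5888e-21
= 4.3150e-20 J
= 0.2693 eV

0.2693


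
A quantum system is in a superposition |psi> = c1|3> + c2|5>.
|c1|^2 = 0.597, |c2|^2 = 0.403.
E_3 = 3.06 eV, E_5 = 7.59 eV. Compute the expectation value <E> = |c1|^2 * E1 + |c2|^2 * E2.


<E> = |c1|^2 * E1 + |c2|^2 * E2
= 0.597 * 3.06 + 0.403 * 7.59
= 1.8268 + 3.0588
= 4.8856 eV

4.8856


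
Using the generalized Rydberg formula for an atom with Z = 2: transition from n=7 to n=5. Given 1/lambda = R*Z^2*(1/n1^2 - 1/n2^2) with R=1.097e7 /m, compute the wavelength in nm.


1/lambda = R * Z^2 * (1/n1^2 - 1/n2^2)
= 1.097e7 * 2^2 * (1/5^2 - 1/7^2)
= 1.097e7 * 4 * (0.04 - 0.020408)
= 8.5969e+05 /m
lambda = 1 / 8.5969e+05
= 1163.2103 nm

1163.2103


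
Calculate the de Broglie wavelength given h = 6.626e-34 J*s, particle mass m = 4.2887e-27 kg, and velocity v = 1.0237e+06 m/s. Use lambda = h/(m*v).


lambda = h / (m * v)
= 6.626e-34 / (4.2887e-27 * 1.0237e+06)
= 6.626e-34 / 4.3903e-21
= 1.5092e-13 m

1.5092e-13


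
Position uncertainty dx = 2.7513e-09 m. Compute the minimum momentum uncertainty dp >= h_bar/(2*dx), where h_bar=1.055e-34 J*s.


dp = h_bar / (2 * dx)
= 1.055e-34 / (2 * 2.7513e-09)
= 1.055e-34 / 5.5026e-09
= 1.9173e-26 kg*m/s

1.9173e-26


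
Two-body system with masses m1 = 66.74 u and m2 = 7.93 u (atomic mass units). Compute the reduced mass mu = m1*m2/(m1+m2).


mu = m1 * m2 / (m1 + m2)
= 66.74 * 7.93 / (66.74 + 7.93)
= 529.2482 / 74.67
= 7.0878 u

7.0878


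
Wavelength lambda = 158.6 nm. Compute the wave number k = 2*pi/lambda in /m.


k = 2 * pi / lambda
= 6.2832 / (158.6e-9)
= 6.2832 / 1.5860e-07
= 3.9617e+07 /m

3.9617e+07


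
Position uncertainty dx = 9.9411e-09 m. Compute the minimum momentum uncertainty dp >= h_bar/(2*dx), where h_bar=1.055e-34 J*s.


dp = h_bar / (2 * dx)
= 1.055e-34 / (2 * 9.9411e-09)
= 1.055e-34 / 1.9882e-08
= 5.3063e-27 kg*m/s

5.3063e-27


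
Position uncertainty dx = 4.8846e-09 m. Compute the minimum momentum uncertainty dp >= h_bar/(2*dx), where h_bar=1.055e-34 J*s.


dp = h_bar / (2 * dx)
= 1.055e-34 / (2 * 4.8846e-09)
= 1.055e-34 / 9.7692e-09
= 1.0799e-26 kg*m/s

1.0799e-26


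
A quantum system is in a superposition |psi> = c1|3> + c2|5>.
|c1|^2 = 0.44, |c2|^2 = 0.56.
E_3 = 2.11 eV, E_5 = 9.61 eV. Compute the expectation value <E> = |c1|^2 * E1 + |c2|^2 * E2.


<E> = |c1|^2 * E1 + |c2|^2 * E2
= 0.44 * 2.11 + 0.56 * 9.61
= 0.9284 + 5.3816
= 6.31 eV

6.31


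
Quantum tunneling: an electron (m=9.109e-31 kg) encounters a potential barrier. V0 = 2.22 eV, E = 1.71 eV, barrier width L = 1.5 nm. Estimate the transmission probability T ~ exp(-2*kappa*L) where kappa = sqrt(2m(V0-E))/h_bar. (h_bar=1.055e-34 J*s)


V0 - E = 0.51 eV = 8.1702e-20 J
kappa = sqrt(2 * m * (V0-E)) / h_bar
= sqrt(2 * 9.109e-31 * 8.1702e-20) / 1.055e-34
= 3.6569e+09 /m
2*kappa*L = 2 * 3.6569e+09 * 1.5e-9
= 10.9707
T = exp(-10.9707) = 1.719780e-05

1.719780e-05


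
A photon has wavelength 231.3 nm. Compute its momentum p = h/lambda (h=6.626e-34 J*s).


p = h / lambda
= 6.626e-34 / (231.3e-9)
= 6.626e-34 / 2.3130e-07
= 2.8647e-27 kg*m/s

2.8647e-27


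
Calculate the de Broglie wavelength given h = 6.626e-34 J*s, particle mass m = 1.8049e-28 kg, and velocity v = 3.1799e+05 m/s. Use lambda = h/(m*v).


lambda = h / (m * v)
= 6.626e-34 / (1.8049e-28 * 3.1799e+05)
= 6.626e-34 / 5.7394e-23
= 1.1545e-11 m

1.1545e-11


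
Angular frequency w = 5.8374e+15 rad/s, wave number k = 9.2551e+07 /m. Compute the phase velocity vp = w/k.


vp = w / k
= 5.8374e+15 / 9.2551e+07
= 6.3072e+07 m/s

6.3072e+07


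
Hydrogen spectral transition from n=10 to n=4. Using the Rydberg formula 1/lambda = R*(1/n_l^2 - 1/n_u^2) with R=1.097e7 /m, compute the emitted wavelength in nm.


1/lambda = R * (1/n_l^2 - 1/n_u^2)
= 1.097e7 * (1/4^2 - 1/10^2)
= 1.097e7 * (0.0625 - 0.01)
= 1.097e7 * 0.0525
= 5.7592e+05 /m
lambda = 1 / 5.7592e+05 = 1736.3372 nm

1736.3372


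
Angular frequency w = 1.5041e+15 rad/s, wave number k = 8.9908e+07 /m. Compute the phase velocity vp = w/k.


vp = w / k
= 1.5041e+15 / 8.9908e+07
= 1.6729e+07 m/s

1.6729e+07


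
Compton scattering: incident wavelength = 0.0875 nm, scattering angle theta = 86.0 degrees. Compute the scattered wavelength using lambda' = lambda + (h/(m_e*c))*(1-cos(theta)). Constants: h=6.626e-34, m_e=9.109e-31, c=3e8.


Compton wavelength: h/(m_e*c) = 2.4247e-12 m
d_lambda = 2.4247e-12 * (1 - cos(86.0 deg))
= 2.4247e-12 * 0.930244
= 2.2556e-12 m = 0.002256 nm
lambda' = 0.0875 + 0.002256
= 0.089756 nm

0.089756


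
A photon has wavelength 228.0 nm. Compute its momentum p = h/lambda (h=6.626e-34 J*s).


p = h / lambda
= 6.626e-34 / (228.0e-9)
= 6.626e-34 / 2.2800e-07
= 2.9061e-27 kg*m/s

2.9061e-27


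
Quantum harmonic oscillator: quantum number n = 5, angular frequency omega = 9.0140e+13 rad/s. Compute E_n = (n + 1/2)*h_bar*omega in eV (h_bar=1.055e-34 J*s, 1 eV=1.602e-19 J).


E = (n + 1/2) * h_bar * omega
= (5 + 0.5) * 1.055e-34 * 9.0140e+13
= 5.5 * 9.5098e-21
= 5.2304e-20 J
= 0.3265 eV

0.3265


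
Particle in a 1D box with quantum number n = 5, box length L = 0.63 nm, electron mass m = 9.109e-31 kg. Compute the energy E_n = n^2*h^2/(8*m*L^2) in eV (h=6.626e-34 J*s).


E = n^2 * h^2 / (8 * m * L^2)
= 5^2 * (6.626e-34)^2 / (8 * 9.109e-31 * (0.63e-9)^2)
= 25 * 4.3904e-67 / (8 * 9.109e-31 * 3.9690e-19)
= 3.7949e-18 J
= 23.6886 eV

23.6886


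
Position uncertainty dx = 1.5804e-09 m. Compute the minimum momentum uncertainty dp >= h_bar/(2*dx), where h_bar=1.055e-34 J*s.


dp = h_bar / (2 * dx)
= 1.055e-34 / (2 * 1.5804e-09)
= 1.055e-34 / 3.1608e-09
= 3.3378e-26 kg*m/s

3.3378e-26


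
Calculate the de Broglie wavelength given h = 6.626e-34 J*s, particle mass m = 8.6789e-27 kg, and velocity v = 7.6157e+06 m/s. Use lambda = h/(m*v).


lambda = h / (m * v)
= 6.626e-34 / (8.6789e-27 * 7.6157e+06)
= 6.626e-34 / 6.6096e-20
= 1.0025e-14 m

1.0025e-14


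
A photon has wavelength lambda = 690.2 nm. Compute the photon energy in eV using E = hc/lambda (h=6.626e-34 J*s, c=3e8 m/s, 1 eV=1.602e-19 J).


E = hc / lambda
= (6.626e-34)(3e8) / (690.2e-9)
= 1.9878e-25 / 6.9020e-07
= 2.8800e-19 J
Converting to eV: 2.8800e-19 / 1.602e-19
= 1.7978 eV

1.7978


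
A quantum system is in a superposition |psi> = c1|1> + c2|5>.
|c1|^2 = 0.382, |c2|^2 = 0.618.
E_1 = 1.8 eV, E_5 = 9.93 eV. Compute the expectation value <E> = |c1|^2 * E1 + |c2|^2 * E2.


<E> = |c1|^2 * E1 + |c2|^2 * E2
= 0.382 * 1.8 + 0.618 * 9.93
= 0.6876 + 6.1367
= 6.8243 eV

6.8243


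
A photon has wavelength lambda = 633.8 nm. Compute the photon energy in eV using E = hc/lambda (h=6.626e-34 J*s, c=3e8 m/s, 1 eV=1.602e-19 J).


E = hc / lambda
= (6.626e-34)(3e8) / (633.8e-9)
= 1.9878e-25 / 6.3380e-07
= 3.1363e-19 J
Converting to eV: 3.1363e-19 / 1.602e-19
= 1.9578 eV

1.9578


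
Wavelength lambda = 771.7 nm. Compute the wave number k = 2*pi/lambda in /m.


k = 2 * pi / lambda
= 6.2832 / (771.7e-9)
= 6.2832 / 7.7170e-07
= 8.1420e+06 /m

8.1420e+06


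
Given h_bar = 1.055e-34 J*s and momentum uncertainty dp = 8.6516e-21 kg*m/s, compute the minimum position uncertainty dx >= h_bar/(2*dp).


dx = h_bar / (2 * dp)
= 1.055e-34 / (2 * 8.6516e-21)
= 1.055e-34 / 1.7303e-20
= 6.0971e-15 m

6.0971e-15


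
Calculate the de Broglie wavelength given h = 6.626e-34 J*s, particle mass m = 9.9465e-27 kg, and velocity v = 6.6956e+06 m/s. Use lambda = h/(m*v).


lambda = h / (m * v)
= 6.626e-34 / (9.9465e-27 * 6.6956e+06)
= 6.626e-34 / 6.6598e-20
= 9.9493e-15 m

9.9493e-15


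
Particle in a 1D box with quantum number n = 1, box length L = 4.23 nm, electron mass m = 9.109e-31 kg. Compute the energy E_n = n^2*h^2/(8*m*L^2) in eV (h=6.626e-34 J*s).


E = n^2 * h^2 / (8 * m * L^2)
= 1^2 * (6.626e-34)^2 / (8 * 9.109e-31 * (4.23e-9)^2)
= 1 * 4.3904e-67 / (8 * 9.109e-31 * 1.7893e-17)
= 3.3671e-21 J
= 0.021 eV

0.021


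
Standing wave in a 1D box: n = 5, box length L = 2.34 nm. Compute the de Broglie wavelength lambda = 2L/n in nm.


lambda = 2L / n
= 2 * 2.34 / 5
= 4.68 / 5
= 0.936 nm

0.936


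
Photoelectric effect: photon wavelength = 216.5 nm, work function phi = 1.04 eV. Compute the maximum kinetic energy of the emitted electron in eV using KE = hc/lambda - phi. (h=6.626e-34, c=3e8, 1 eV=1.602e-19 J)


E_photon = hc / lambda
= (6.626e-34)(3e8) / (216.5e-9)
= 9.1815e-19 J
= 5.7313 eV
KE = E_photon - phi
= 5.7313 - 1.04
= 4.6913 eV

4.6913


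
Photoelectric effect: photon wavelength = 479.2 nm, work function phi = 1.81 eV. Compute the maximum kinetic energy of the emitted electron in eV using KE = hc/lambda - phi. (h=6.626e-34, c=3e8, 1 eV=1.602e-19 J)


E_photon = hc / lambda
= (6.626e-34)(3e8) / (479.2e-9)
= 4.1482e-19 J
= 2.5894 eV
KE = E_photon - phi
= 2.5894 - 1.81
= 0.7794 eV

0.7794


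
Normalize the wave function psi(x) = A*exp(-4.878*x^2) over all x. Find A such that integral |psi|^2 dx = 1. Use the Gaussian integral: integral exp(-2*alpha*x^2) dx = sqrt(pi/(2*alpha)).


integral |psi|^2 dx = A^2 * sqrt(pi/(2*alpha)) = 1
A^2 = sqrt(2*alpha/pi)
= sqrt(2 * 4.878 / pi)
= 1.762223
A = sqrt(1.762223)
= 1.3275

1.3275


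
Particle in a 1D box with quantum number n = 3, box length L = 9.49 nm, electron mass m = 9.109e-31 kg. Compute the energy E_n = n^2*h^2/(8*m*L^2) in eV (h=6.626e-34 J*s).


E = n^2 * h^2 / (8 * m * L^2)
= 3^2 * (6.626e-34)^2 / (8 * 9.109e-31 * (9.49e-9)^2)
= 9 * 4.3904e-67 / (8 * 9.109e-31 * 9.0060e-17)
= 6.0208e-21 J
= 0.0376 eV

0.0376


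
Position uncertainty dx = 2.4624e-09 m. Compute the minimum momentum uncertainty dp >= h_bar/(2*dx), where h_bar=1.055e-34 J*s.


dp = h_bar / (2 * dx)
= 1.055e-34 / (2 * 2.4624e-09)
= 1.055e-34 / 4.9248e-09
= 2.1422e-26 kg*m/s

2.1422e-26


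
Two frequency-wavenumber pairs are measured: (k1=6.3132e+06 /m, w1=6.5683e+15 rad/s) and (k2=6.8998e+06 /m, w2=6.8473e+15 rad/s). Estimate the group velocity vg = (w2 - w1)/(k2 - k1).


vg = (w2 - w1) / (k2 - k1)
= (6.8473e+15 - 6.5683e+15) / (6.8998e+06 - 6.3132e+06)
= 2.7900e+14 / 5.8660e+05
= 4.7562e+08 m/s

4.7562e+08


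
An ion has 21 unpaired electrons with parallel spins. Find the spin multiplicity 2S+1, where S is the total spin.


Total spin S = N * (1/2) = 21 * 0.5 = 10.5
Spin multiplicity = 2S + 1
= 2 * 10.5 + 1
= 22

22


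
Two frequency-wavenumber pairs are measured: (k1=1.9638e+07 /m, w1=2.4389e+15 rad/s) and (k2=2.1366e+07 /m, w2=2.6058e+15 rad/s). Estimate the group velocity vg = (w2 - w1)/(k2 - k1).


vg = (w2 - w1) / (k2 - k1)
= (2.6058e+15 - 2.4389e+15) / (2.1366e+07 - 1.9638e+07)
= 1.6690e+14 / 1.7280e+06
= 9.6586e+07 m/s

9.6586e+07


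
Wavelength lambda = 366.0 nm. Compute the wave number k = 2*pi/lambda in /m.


k = 2 * pi / lambda
= 6.2832 / (366.0e-9)
= 6.2832 / 3.6600e-07
= 1.7167e+07 /m

1.7167e+07


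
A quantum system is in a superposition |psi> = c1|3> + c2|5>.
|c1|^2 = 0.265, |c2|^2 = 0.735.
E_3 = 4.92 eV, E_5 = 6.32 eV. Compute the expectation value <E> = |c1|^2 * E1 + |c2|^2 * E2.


<E> = |c1|^2 * E1 + |c2|^2 * E2
= 0.265 * 4.92 + 0.735 * 6.32
= 1.3038 + 4.6452
= 5.949 eV

5.949


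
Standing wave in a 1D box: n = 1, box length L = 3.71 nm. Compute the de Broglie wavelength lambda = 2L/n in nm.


lambda = 2L / n
= 2 * 3.71 / 1
= 7.42 / 1
= 7.42 nm

7.42


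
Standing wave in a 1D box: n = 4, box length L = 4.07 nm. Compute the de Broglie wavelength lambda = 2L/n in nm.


lambda = 2L / n
= 2 * 4.07 / 4
= 8.14 / 4
= 2.035 nm

2.035


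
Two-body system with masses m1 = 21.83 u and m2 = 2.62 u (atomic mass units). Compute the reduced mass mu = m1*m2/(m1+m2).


mu = m1 * m2 / (m1 + m2)
= 21.83 * 2.62 / (21.83 + 2.62)
= 57.1946 / 24.45
= 2.3392 u

2.3392


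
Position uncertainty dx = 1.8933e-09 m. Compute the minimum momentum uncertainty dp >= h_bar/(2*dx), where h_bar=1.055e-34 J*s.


dp = h_bar / (2 * dx)
= 1.055e-34 / (2 * 1.8933e-09)
= 1.055e-34 / 3.7866e-09
= 2.7861e-26 kg*m/s

2.7861e-26


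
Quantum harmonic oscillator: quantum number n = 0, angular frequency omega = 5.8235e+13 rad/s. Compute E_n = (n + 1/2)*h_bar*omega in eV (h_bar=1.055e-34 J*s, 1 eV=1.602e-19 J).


E = (n + 1/2) * h_bar * omega
= (0 + 0.5) * 1.055e-34 * 5.8235e+13
= 0.5 * 6.1438e-21
= 3.0719e-21 J
= 0.0192 eV

0.0192


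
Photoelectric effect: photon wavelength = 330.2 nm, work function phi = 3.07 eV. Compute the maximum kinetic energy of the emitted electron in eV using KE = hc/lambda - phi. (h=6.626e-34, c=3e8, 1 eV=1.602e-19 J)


E_photon = hc / lambda
= (6.626e-34)(3e8) / (330.2e-9)
= 6.0200e-19 J
= 3.7578 eV
KE = E_photon - phi
= 3.7578 - 3.07
= 0.6878 eV

0.6878


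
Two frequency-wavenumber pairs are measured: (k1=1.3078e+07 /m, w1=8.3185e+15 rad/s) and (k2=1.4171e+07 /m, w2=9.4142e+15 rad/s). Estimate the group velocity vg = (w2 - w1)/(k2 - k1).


vg = (w2 - w1) / (k2 - k1)
= (9.4142e+15 - 8.3185e+15) / (1.4171e+07 - 1.3078e+07)
= 1.0957e+15 / 1.0930e+06
= 1.0025e+09 m/s

1.0025e+09


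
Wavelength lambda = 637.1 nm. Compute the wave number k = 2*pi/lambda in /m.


k = 2 * pi / lambda
= 6.2832 / (637.1e-9)
= 6.2832 / 6.3710e-07
= 9.8622e+06 /m

9.8622e+06


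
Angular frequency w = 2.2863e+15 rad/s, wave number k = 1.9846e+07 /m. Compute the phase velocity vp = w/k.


vp = w / k
= 2.2863e+15 / 1.9846e+07
= 1.1520e+08 m/s

1.1520e+08


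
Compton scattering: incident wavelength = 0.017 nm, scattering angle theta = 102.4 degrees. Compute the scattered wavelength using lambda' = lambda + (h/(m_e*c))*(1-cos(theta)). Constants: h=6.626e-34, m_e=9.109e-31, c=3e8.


Compton wavelength: h/(m_e*c) = 2.4247e-12 m
d_lambda = 2.4247e-12 * (1 - cos(102.4 deg))
= 2.4247e-12 * 1.214735
= 2.9454e-12 m = 0.002945 nm
lambda' = 0.017 + 0.002945
= 0.019945 nm

0.019945


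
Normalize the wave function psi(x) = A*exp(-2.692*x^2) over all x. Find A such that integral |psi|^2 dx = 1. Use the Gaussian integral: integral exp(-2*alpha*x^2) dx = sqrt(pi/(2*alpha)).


integral |psi|^2 dx = A^2 * sqrt(pi/(2*alpha)) = 1
A^2 = sqrt(2*alpha/pi)
= sqrt(2 * 2.692 / pi)
= 1.309114
A = sqrt(1.309114)
= 1.1442

1.1442


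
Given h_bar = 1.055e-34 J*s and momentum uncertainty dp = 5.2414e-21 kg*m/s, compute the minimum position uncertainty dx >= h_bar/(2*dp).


dx = h_bar / (2 * dp)
= 1.055e-34 / (2 * 5.2414e-21)
= 1.055e-34 / 1.0483e-20
= 1.0064e-14 m

1.0064e-14


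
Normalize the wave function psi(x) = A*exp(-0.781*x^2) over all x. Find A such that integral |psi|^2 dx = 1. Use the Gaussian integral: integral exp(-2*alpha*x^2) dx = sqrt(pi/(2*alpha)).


integral |psi|^2 dx = A^2 * sqrt(pi/(2*alpha)) = 1
A^2 = sqrt(2*alpha/pi)
= sqrt(2 * 0.781 / pi)
= 0.705124
A = sqrt(0.705124)
= 0.8397

0.8397


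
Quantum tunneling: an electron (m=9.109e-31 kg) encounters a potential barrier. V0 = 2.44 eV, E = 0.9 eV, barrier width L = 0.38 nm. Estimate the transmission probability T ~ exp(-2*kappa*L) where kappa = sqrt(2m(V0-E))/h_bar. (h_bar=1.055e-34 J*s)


V0 - E = 1.54 eV = 2.4671e-19 J
kappa = sqrt(2 * m * (V0-E)) / h_bar
= sqrt(2 * 9.109e-31 * 2.4671e-19) / 1.055e-34
= 6.3546e+09 /m
2*kappa*L = 2 * 6.3546e+09 * 0.38e-9
= 4.8295
T = exp(-4.8295) = 7.990433e-03

7.990433e-03


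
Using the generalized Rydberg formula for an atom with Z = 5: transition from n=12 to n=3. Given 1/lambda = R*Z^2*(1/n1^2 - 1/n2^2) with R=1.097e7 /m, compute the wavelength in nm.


1/lambda = R * Z^2 * (1/n1^2 - 1/n2^2)
= 1.097e7 * 5^2 * (1/3^2 - 1/12^2)
= 1.097e7 * 25 * (0.111111 - 0.006944)
= 2.8568e+07 /m
lambda = 1 / 2.8568e+07
= 35.0046 nm

35.0046


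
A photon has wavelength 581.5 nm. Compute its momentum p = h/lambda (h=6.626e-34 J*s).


p = h / lambda
= 6.626e-34 / (581.5e-9)
= 6.626e-34 / 5.8150e-07
= 1.1395e-27 kg*m/s

1.1395e-27


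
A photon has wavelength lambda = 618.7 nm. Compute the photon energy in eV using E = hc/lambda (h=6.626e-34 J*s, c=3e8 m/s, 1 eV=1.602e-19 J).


E = hc / lambda
= (6.626e-34)(3e8) / (618.7e-9)
= 1.9878e-25 / 6.1870e-07
= 3.2129e-19 J
Converting to eV: 3.2129e-19 / 1.602e-19
= 2.0055 eV

2.0055


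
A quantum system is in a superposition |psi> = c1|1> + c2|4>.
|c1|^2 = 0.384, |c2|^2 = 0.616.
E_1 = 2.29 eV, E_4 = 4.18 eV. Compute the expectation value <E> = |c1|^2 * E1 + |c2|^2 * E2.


<E> = |c1|^2 * E1 + |c2|^2 * E2
= 0.384 * 2.29 + 0.616 * 4.18
= 0.8794 + 2.5749
= 3.4542 eV

3.4542


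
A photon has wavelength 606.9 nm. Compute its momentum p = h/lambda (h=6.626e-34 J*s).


p = h / lambda
= 6.626e-34 / (606.9e-9)
= 6.626e-34 / 6.0690e-07
= 1.0918e-27 kg*m/s

1.0918e-27


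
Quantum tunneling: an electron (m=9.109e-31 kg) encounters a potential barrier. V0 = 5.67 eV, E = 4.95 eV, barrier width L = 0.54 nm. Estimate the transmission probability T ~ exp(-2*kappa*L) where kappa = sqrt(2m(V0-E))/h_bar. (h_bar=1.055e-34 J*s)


V0 - E = 0.72 eV = 1.1534e-19 J
kappa = sqrt(2 * m * (V0-E)) / h_bar
= sqrt(2 * 9.109e-31 * 1.1534e-19) / 1.055e-34
= 4.3451e+09 /m
2*kappa*L = 2 * 4.3451e+09 * 0.54e-9
= 4.6927
T = exp(-4.6927) = 9.162276e-03

9.162276e-03


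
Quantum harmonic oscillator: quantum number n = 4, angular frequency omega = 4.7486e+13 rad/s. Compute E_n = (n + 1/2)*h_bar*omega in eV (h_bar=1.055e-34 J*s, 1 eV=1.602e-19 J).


E = (n + 1/2) * h_bar * omega
= (4 + 0.5) * 1.055e-34 * 4.7486e+13
= 4.5 * 5.0098e-21
= 2.2544e-20 J
= 0.1407 eV

0.1407


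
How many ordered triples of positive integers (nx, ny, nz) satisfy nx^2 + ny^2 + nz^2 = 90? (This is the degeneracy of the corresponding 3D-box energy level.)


Enumerate all (nx, ny, nz) with nx^2 + ny^2 + nz^2 = 90:
(1,5,8)
(1,8,5)
(4,5,7)
(4,7,5)
(5,1,8)
(5,4,7)
(5,7,4)
(5,8,1)
(7,4,5)
(7,5,4)
(8,1,5)
(8,5,1)
Total degeneracy = 12

12


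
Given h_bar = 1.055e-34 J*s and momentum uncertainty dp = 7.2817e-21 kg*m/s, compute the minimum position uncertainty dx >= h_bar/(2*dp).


dx = h_bar / (2 * dp)
= 1.055e-34 / (2 * 7.2817e-21)
= 1.055e-34 / 1.4563e-20
= 7.2442e-15 m

7.2442e-15


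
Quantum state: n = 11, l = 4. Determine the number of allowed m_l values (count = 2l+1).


m_l ranges from -l to +l in integer steps
So m_l goes from -4 to +4
Count = 2l + 1 = 2*4 + 1
= 9

9


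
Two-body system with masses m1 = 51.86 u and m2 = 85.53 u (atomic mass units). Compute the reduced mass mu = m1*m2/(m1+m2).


mu = m1 * m2 / (m1 + m2)
= 51.86 * 85.53 / (51.86 + 85.53)
= 4435.5858 / 137.39
= 32.2846 u

32.2846


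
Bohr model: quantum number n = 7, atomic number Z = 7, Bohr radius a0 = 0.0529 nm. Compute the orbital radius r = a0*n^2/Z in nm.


r = a0 * n^2 / Z
= 0.0529 * 7^2 / 7
= 0.0529 * 49 / 7
= 0.3703 nm

0.3703


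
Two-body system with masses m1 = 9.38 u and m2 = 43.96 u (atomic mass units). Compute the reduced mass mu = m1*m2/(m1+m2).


mu = m1 * m2 / (m1 + m2)
= 9.38 * 43.96 / (9.38 + 43.96)
= 412.3448 / 53.34
= 7.7305 u

7.7305


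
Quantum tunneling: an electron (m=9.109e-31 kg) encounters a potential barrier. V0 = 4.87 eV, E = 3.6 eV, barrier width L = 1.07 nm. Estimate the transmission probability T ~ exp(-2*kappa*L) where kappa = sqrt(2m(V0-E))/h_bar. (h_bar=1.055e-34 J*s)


V0 - E = 1.27 eV = 2.0345e-19 J
kappa = sqrt(2 * m * (V0-E)) / h_bar
= sqrt(2 * 9.109e-31 * 2.0345e-19) / 1.055e-34
= 5.7707e+09 /m
2*kappa*L = 2 * 5.7707e+09 * 1.07e-9
= 12.3494
T = exp(-12.3494) = 4.332485e-06

4.332485e-06


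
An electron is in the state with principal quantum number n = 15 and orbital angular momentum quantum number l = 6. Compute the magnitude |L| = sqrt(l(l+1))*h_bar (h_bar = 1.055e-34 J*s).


L = sqrt(l*(l+1)) * h_bar
= sqrt(6 * 7) * 1.055e-34
= sqrt(42) * 1.055e-34
= 6.4807 * 1.055e-34
= 6.8372e-34 J*s

6.8372e-34


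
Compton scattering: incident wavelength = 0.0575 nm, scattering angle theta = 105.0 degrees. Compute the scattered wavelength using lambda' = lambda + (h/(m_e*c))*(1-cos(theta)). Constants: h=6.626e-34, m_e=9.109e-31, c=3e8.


Compton wavelength: h/(m_e*c) = 2.4247e-12 m
d_lambda = 2.4247e-12 * (1 - cos(105.0 deg))
= 2.4247e-12 * 1.258819
= 3.0523e-12 m = 0.003052 nm
lambda' = 0.0575 + 0.003052
= 0.060552 nm

0.060552


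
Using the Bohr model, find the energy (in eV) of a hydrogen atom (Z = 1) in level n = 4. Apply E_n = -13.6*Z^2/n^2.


E_n = -13.6 * Z^2 / n^2
= -13.6 * 1^2 / 4^2
= -13.6 * 1 / 16
= -0.85 eV

-0.85


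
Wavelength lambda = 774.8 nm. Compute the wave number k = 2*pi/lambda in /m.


k = 2 * pi / lambda
= 6.2832 / (774.8e-9)
= 6.2832 / 7.7480e-07
= 8.1094e+06 /m

8.1094e+06


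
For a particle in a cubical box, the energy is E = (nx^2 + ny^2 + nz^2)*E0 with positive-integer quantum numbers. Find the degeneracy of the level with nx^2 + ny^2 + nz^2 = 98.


Enumerate all (nx, ny, nz) with nx^2 + ny^2 + nz^2 = 98:
(1,4,9)
(1,9,4)
(3,5,8)
(3,8,5)
(4,1,9)
(4,9,1)
(5,3,8)
(5,8,3)
(8,3,5)
(8,5,3)
(9,1,4)
(9,4,1)
Total degeneracy = 12

12


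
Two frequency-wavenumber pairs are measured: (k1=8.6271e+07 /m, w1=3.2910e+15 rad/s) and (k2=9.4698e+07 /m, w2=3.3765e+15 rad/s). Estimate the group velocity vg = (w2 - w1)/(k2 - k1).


vg = (w2 - w1) / (k2 - k1)
= (3.3765e+15 - 3.2910e+15) / (9.4698e+07 - 8.6271e+07)
= 8.5500e+13 / 8.4270e+06
= 1.0146e+07 m/s

1.0146e+07


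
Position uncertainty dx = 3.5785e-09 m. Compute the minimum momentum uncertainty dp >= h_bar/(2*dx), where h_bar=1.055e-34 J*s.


dp = h_bar / (2 * dx)
= 1.055e-34 / (2 * 3.5785e-09)
= 1.055e-34 / 7.1570e-09
= 1.4741e-26 kg*m/s

1.4741e-26


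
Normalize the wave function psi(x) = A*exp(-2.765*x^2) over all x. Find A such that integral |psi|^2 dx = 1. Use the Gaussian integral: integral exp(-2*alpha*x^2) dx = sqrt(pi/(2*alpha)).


integral |psi|^2 dx = A^2 * sqrt(pi/(2*alpha)) = 1
A^2 = sqrt(2*alpha/pi)
= sqrt(2 * 2.765 / pi)
= 1.326746
A = sqrt(1.326746)
= 1.1518

1.1518


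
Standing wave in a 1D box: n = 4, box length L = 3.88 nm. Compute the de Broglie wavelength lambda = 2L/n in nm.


lambda = 2L / n
= 2 * 3.88 / 4
= 7.76 / 4
= 1.94 nm

1.94


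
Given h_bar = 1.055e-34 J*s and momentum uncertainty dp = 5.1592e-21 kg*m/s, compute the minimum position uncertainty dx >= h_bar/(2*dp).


dx = h_bar / (2 * dp)
= 1.055e-34 / (2 * 5.1592e-21)
= 1.055e-34 / 1.0318e-20
= 1.0224e-14 m

1.0224e-14


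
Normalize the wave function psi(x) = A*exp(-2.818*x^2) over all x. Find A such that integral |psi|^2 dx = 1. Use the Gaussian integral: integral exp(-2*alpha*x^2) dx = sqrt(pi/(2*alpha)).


integral |psi|^2 dx = A^2 * sqrt(pi/(2*alpha)) = 1
A^2 = sqrt(2*alpha/pi)
= sqrt(2 * 2.818 / pi)
= 1.339401
A = sqrt(1.339401)
= 1.1573

1.1573


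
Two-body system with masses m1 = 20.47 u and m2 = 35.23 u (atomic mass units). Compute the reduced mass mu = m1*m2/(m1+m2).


mu = m1 * m2 / (m1 + m2)
= 20.47 * 35.23 / (20.47 + 35.23)
= 721.1581 / 55.7
= 12.9472 u

12.9472


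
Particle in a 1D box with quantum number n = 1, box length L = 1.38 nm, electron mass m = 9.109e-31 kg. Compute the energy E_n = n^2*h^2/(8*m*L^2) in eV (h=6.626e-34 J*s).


E = n^2 * h^2 / (8 * m * L^2)
= 1^2 * (6.626e-34)^2 / (8 * 9.109e-31 * (1.38e-9)^2)
= 1 * 4.3904e-67 / (8 * 9.109e-31 * 1.9044e-18)
= 3.1636e-20 J
= 0.1975 eV

0.1975


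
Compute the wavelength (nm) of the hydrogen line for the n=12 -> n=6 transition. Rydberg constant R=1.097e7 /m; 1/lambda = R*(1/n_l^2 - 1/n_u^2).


1/lambda = R * (1/n_l^2 - 1/n_u^2)
= 1.097e7 * (1/6^2 - 1/12^2)
= 1.097e7 * (0.027778 - 0.006944)
= 1.097e7 * 0.020833
= 2.2854e+05 /m
lambda = 1 / 2.2854e+05 = 4375.5697 nm

4375.5697


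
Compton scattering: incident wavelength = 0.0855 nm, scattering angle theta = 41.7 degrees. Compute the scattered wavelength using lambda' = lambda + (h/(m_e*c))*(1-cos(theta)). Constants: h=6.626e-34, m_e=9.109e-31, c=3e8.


Compton wavelength: h/(m_e*c) = 2.4247e-12 m
d_lambda = 2.4247e-12 * (1 - cos(41.7 deg))
= 2.4247e-12 * 0.253362
= 6.1433e-13 m = 0.000614 nm
lambda' = 0.0855 + 0.000614
= 0.086114 nm

0.086114


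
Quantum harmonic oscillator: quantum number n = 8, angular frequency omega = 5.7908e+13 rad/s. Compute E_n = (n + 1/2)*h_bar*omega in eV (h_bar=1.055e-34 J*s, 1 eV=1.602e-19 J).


E = (n + 1/2) * h_bar * omega
= (8 + 0.5) * 1.055e-34 * 5.7908e+13
= 8.5 * 6.1093e-21
= 5.1929e-20 J
= 0.3242 eV

0.3242


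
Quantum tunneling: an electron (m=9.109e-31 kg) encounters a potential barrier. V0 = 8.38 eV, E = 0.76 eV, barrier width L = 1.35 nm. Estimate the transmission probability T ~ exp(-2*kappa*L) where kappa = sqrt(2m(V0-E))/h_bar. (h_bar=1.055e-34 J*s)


V0 - E = 7.62 eV = 1.2207e-18 J
kappa = sqrt(2 * m * (V0-E)) / h_bar
= sqrt(2 * 9.109e-31 * 1.2207e-18) / 1.055e-34
= 1.4135e+10 /m
2*kappa*L = 2 * 1.4135e+10 * 1.35e-9
= 38.1655
T = exp(-38.1655) = 2.660452e-17

2.660452e-17


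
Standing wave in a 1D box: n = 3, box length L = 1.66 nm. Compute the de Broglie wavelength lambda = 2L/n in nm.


lambda = 2L / n
= 2 * 1.66 / 3
= 3.32 / 3
= 1.1067 nm

1.1067


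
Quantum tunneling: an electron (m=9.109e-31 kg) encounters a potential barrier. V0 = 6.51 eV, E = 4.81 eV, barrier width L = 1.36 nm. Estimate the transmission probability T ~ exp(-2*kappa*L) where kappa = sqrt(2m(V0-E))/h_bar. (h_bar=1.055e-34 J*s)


V0 - E = 1.7 eV = 2.7234e-19 J
kappa = sqrt(2 * m * (V0-E)) / h_bar
= sqrt(2 * 9.109e-31 * 2.7234e-19) / 1.055e-34
= 6.6766e+09 /m
2*kappa*L = 2 * 6.6766e+09 * 1.36e-9
= 18.1603
T = exp(-18.1603) = 1.297452e-08

1.297452e-08


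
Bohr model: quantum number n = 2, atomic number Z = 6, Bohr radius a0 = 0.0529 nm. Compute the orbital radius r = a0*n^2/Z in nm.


r = a0 * n^2 / Z
= 0.0529 * 2^2 / 6
= 0.0529 * 4 / 6
= 0.0353 nm

0.0353


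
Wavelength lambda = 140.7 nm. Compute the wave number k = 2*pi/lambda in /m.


k = 2 * pi / lambda
= 6.2832 / (140.7e-9)
= 6.2832 / 1.4070e-07
= 4.4657e+07 /m

4.4657e+07


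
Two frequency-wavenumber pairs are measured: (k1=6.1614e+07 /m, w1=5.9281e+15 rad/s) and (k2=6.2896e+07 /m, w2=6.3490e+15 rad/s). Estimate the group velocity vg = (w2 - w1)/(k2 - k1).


vg = (w2 - w1) / (k2 - k1)
= (6.3490e+15 - 5.9281e+15) / (6.2896e+07 - 6.1614e+07)
= 4.2090e+14 / 1.2820e+06
= 3.2832e+08 m/s

3.2832e+08


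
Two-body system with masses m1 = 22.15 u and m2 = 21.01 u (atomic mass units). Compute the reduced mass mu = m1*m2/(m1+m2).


mu = m1 * m2 / (m1 + m2)
= 22.15 * 21.01 / (22.15 + 21.01)
= 465.3715 / 43.16
= 10.7825 u

10.7825


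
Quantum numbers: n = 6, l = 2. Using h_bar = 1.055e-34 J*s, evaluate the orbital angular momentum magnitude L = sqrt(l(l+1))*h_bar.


L = sqrt(l*(l+1)) * h_bar
= sqrt(2 * 3) * 1.055e-34
= sqrt(6) * 1.055e-34
= 2.4495 * 1.055e-34
= 2.5842e-34 J*s

2.5842e-34


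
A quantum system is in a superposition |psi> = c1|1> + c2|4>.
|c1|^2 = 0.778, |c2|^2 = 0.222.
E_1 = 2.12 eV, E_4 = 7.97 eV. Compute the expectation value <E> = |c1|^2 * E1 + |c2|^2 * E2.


<E> = |c1|^2 * E1 + |c2|^2 * E2
= 0.778 * 2.12 + 0.222 * 7.97
= 1.6494 + 1.7693
= 3.4187 eV

3.4187


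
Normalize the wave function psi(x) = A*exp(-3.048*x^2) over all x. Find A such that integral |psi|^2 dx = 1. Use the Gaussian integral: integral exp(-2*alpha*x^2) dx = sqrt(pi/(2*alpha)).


integral |psi|^2 dx = A^2 * sqrt(pi/(2*alpha)) = 1
A^2 = sqrt(2*alpha/pi)
= sqrt(2 * 3.048 / pi)
= 1.392989
A = sqrt(1.392989)
= 1.1802

1.1802


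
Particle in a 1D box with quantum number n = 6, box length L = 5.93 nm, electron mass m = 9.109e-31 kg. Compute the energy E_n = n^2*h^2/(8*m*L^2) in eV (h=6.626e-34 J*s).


E = n^2 * h^2 / (8 * m * L^2)
= 6^2 * (6.626e-34)^2 / (8 * 9.109e-31 * (5.93e-9)^2)
= 36 * 4.3904e-67 / (8 * 9.109e-31 * 3.5165e-17)
= 6.1679e-20 J
= 0.385 eV

0.385


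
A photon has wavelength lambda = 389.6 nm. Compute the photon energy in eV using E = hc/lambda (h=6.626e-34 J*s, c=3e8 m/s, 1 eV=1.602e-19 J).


E = hc / lambda
= (6.626e-34)(3e8) / (389.6e-9)
= 1.9878e-25 / 3.8960e-07
= 5.1022e-19 J
Converting to eV: 5.1022e-19 / 1.602e-19
= 3.1849 eV

3.1849


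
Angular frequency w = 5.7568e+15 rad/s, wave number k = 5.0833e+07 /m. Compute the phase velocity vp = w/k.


vp = w / k
= 5.7568e+15 / 5.0833e+07
= 1.1325e+08 m/s

1.1325e+08


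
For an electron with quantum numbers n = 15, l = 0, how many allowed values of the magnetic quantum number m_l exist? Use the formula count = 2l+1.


m_l ranges from -l to +l in integer steps
So m_l goes from -0 to +0
Count = 2l + 1 = 2*0 + 1
= 1

1


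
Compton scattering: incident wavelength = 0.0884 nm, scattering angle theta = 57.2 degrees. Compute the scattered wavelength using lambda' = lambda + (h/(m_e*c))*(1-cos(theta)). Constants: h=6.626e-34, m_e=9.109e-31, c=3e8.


Compton wavelength: h/(m_e*c) = 2.4247e-12 m
d_lambda = 2.4247e-12 * (1 - cos(57.2 deg))
= 2.4247e-12 * 0.458292
= 1.1112e-12 m = 0.001111 nm
lambda' = 0.0884 + 0.001111
= 0.089511 nm

0.089511


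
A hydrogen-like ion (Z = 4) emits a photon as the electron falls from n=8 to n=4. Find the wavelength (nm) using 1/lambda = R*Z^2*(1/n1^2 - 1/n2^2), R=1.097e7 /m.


1/lambda = R * Z^2 * (1/n1^2 - 1/n2^2)
= 1.097e7 * 4^2 * (1/4^2 - 1/8^2)
= 1.097e7 * 16 * (0.0625 - 0.015625)
= 8.2275e+06 /m
lambda = 1 / 8.2275e+06
= 121.5436 nm

121.5436


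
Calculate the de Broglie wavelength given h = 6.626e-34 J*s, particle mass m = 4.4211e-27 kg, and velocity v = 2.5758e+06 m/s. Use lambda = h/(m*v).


lambda = h / (m * v)
= 6.626e-34 / (4.4211e-27 * 2.5758e+06)
= 6.626e-34 / 1.1388e-20
= 5.8185e-14 m

5.8185e-14


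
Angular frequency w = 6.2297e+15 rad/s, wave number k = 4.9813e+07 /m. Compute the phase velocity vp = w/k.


vp = w / k
= 6.2297e+15 / 4.9813e+07
= 1.2506e+08 m/s

1.2506e+08


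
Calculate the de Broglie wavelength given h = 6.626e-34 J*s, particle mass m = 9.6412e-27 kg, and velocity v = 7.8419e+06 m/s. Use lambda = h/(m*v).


lambda = h / (m * v)
= 6.626e-34 / (9.6412e-27 * 7.8419e+06)
= 6.626e-34 / 7.5605e-20
= 8.7639e-15 m

8.7639e-15


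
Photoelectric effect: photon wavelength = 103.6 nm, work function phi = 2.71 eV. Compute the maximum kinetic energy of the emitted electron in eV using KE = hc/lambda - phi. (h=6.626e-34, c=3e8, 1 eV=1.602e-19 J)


E_photon = hc / lambda
= (6.626e-34)(3e8) / (103.6e-9)
= 1.9187e-18 J
= 11.9771 eV
KE = E_photon - phi
= 11.9771 - 2.71
= 9.2671 eV

9.2671


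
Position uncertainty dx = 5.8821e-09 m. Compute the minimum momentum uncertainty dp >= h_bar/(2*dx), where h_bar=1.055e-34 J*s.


dp = h_bar / (2 * dx)
= 1.055e-34 / (2 * 5.8821e-09)
= 1.055e-34 / 1.1764e-08
= 8.9679e-27 kg*m/s

8.9679e-27


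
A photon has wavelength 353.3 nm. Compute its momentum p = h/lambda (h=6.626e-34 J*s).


p = h / lambda
= 6.626e-34 / (353.3e-9)
= 6.626e-34 / 3.5330e-07
= 1.8755e-27 kg*m/s

1.8755e-27


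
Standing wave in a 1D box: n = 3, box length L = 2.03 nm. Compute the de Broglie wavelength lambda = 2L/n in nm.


lambda = 2L / n
= 2 * 2.03 / 3
= 4.06 / 3
= 1.3533 nm

1.3533


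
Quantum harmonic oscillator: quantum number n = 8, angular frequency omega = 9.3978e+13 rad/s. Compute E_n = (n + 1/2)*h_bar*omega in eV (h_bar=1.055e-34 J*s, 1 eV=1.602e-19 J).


E = (n + 1/2) * h_bar * omega
= (8 + 0.5) * 1.055e-34 * 9.3978e+13
= 8.5 * 9.9147e-21
= 8.4275e-20 J
= 0.5261 eV

0.5261


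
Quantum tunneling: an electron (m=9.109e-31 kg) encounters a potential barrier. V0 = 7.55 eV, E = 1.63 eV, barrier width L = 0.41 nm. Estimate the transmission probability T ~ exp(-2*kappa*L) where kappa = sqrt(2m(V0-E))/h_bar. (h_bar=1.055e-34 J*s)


V0 - E = 5.92 eV = 9.4838e-19 J
kappa = sqrt(2 * m * (V0-E)) / h_bar
= sqrt(2 * 9.109e-31 * 9.4838e-19) / 1.055e-34
= 1.2459e+10 /m
2*kappa*L = 2 * 1.2459e+10 * 0.41e-9
= 10.2165
T = exp(-10.2165) = 3.656057e-05

3.656057e-05


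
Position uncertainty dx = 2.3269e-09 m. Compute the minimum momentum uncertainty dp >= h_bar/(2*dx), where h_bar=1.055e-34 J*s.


dp = h_bar / (2 * dx)
= 1.055e-34 / (2 * 2.3269e-09)
= 1.055e-34 / 4.6538e-09
= 2.2670e-26 kg*m/s

2.2670e-26


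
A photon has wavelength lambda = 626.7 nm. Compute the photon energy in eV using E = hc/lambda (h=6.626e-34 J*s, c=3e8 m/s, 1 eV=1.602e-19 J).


E = hc / lambda
= (6.626e-34)(3e8) / (626.7e-9)
= 1.9878e-25 / 6.2670e-07
= 3.1719e-19 J
Converting to eV: 3.1719e-19 / 1.602e-19
= 1.9799 eV

1.9799
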